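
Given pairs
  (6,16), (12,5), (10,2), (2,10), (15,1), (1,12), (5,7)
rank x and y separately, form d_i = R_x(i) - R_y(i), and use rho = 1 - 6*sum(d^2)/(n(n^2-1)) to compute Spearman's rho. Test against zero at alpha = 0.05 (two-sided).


Step 1: Rank x and y separately (midranks; no ties here).
rank(x): 6->4, 12->6, 10->5, 2->2, 15->7, 1->1, 5->3
rank(y): 16->7, 5->3, 2->2, 10->5, 1->1, 12->6, 7->4
Step 2: d_i = R_x(i) - R_y(i); compute d_i^2.
  (4-7)^2=9, (6-3)^2=9, (5-2)^2=9, (2-5)^2=9, (7-1)^2=36, (1-6)^2=25, (3-4)^2=1
sum(d^2) = 98.
Step 3: rho = 1 - 6*98 / (7*(7^2 - 1)) = 1 - 588/336 = -0.750000.
Step 4: Under H0, t = rho * sqrt((n-2)/(1-rho^2)) = -2.5355 ~ t(5).
Step 5: Two-sided p-value from the t-distribution with 5 df = 0.052181.
Step 6: alpha = 0.05. fail to reject H0.

rho = -0.7500, p = 0.052181, fail to reject H0 at alpha = 0.05.


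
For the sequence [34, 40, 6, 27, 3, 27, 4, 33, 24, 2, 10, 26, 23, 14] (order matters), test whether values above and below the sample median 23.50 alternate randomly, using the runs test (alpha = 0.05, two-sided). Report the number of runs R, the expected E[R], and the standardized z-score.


Step 1: Compute median = 23.50; label A = above, B = below.
Labels in order: AABABABAABBABB  (n_A = 7, n_B = 7)
Step 2: Count runs R = 10.
Step 3: Under H0 (random ordering), E[R] = 2*n_A*n_B/(n_A+n_B) + 1 = 2*7*7/14 + 1 = 8.0000.
        Var[R] = 2*n_A*n_B*(2*n_A*n_B - n_A - n_B) / ((n_A+n_B)^2 * (n_A+n_B-1)) = 8232/2548 = 3.2308.
        SD[R] = 1.7974.
Step 4: Continuity-corrected z = (R - 0.5 - E[R]) / SD[R] = (10 - 0.5 - 8.0000) / 1.7974 = 0.8345.
Step 5: Two-sided p-value via normal approximation = 2*(1 - Phi(|z|)) = 0.403986.
Step 6: alpha = 0.05. fail to reject H0.

R = 10, z = 0.8345, p = 0.403986, fail to reject H0.


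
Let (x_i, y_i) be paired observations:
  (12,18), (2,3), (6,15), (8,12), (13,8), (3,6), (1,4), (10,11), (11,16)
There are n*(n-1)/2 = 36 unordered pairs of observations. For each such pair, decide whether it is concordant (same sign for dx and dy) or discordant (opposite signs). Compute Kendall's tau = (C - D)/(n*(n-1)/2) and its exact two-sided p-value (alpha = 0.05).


Step 1: Enumerate the 36 unordered pairs (i,j) with i<j and classify each by sign(x_j-x_i) * sign(y_j-y_i).
  (1,2):dx=-10,dy=-15->C; (1,3):dx=-6,dy=-3->C; (1,4):dx=-4,dy=-6->C; (1,5):dx=+1,dy=-10->D
  (1,6):dx=-9,dy=-12->C; (1,7):dx=-11,dy=-14->C; (1,8):dx=-2,dy=-7->C; (1,9):dx=-1,dy=-2->C
  (2,3):dx=+4,dy=+12->C; (2,4):dx=+6,dy=+9->C; (2,5):dx=+11,dy=+5->C; (2,6):dx=+1,dy=+3->C
  (2,7):dx=-1,dy=+1->D; (2,8):dx=+8,dy=+8->C; (2,9):dx=+9,dy=+13->C; (3,4):dx=+2,dy=-3->D
  (3,5):dx=+7,dy=-7->D; (3,6):dx=-3,dy=-9->C; (3,7):dx=-5,dy=-11->C; (3,8):dx=+4,dy=-4->D
  (3,9):dx=+5,dy=+1->C; (4,5):dx=+5,dy=-4->D; (4,6):dx=-5,dy=-6->C; (4,7):dx=-7,dy=-8->C
  (4,8):dx=+2,dy=-1->D; (4,9):dx=+3,dy=+4->C; (5,6):dx=-10,dy=-2->C; (5,7):dx=-12,dy=-4->C
  (5,8):dx=-3,dy=+3->D; (5,9):dx=-2,dy=+8->D; (6,7):dx=-2,dy=-2->C; (6,8):dx=+7,dy=+5->C
  (6,9):dx=+8,dy=+10->C; (7,8):dx=+9,dy=+7->C; (7,9):dx=+10,dy=+12->C; (8,9):dx=+1,dy=+5->C
Step 2: C = 27, D = 9, total pairs = 36.
Step 3: tau = (C - D)/(n(n-1)/2) = (27 - 9)/36 = 0.500000.
Step 4: Exact two-sided p-value (enumerate n! = 362880 permutations of y under H0): p = 0.075176.
Step 5: alpha = 0.05. fail to reject H0.

tau_b = 0.5000 (C=27, D=9), p = 0.075176, fail to reject H0.


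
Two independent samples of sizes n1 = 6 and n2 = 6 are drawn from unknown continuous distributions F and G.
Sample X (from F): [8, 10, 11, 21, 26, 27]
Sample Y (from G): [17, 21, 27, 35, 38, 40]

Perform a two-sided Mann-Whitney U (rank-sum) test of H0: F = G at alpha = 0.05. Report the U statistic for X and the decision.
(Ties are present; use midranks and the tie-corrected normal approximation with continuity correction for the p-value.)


Step 1: Combine and sort all 12 observations; assign midranks.
sorted (value, group): (8,X), (10,X), (11,X), (17,Y), (21,X), (21,Y), (26,X), (27,X), (27,Y), (35,Y), (38,Y), (40,Y)
ranks: 8->1, 10->2, 11->3, 17->4, 21->5.5, 21->5.5, 26->7, 27->8.5, 27->8.5, 35->10, 38->11, 40->12
Step 2: Rank sum for X: R1 = 1 + 2 + 3 + 5.5 + 7 + 8.5 = 27.
Step 3: U_X = R1 - n1(n1+1)/2 = 27 - 6*7/2 = 27 - 21 = 6.
       U_Y = n1*n2 - U_X = 36 - 6 = 30.
Step 4: Ties are present, so use the tie-corrected normal approximation (with continuity correction) for the p-value.
Step 5: p-value = 0.064610; compare to alpha = 0.05. fail to reject H0.

U_X = 6, p = 0.064610, fail to reject H0 at alpha = 0.05.


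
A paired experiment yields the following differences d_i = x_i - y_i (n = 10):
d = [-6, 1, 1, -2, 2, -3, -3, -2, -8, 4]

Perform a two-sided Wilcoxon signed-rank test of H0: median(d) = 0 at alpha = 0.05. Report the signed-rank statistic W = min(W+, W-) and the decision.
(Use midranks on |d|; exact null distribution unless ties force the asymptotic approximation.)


Step 1: Drop any zero differences (none here) and take |d_i|.
|d| = [6, 1, 1, 2, 2, 3, 3, 2, 8, 4]
Step 2: Midrank |d_i| (ties get averaged ranks).
ranks: |6|->9, |1|->1.5, |1|->1.5, |2|->4, |2|->4, |3|->6.5, |3|->6.5, |2|->4, |8|->10, |4|->8
Step 3: Attach original signs; sum ranks with positive sign and with negative sign.
W+ = 1.5 + 1.5 + 4 + 8 = 15
W- = 9 + 4 + 6.5 + 6.5 + 4 + 10 = 40
(Check: W+ + W- = 55 should equal n(n+1)/2 = 55.)
Step 4: Test statistic W = min(W+, W-) = 15.
Step 5: Ties in |d|, so use the tie-corrected normal approximation.
        E[W] = n(n+1)/4 = 10*11/4 = 27.5.
        Tie groups: |d|=1 (t=2), |d|=2 (t=3), |d|=3 (t=2); sum(t^3 - t) = 36.
        Var[W] = n(n+1)(2n+1)/24 - sum(t^3-t)/48 = 2310/24 - 36/48 = 95.5.
        z = (W - E[W]) / sqrt(Var[W]) = (15 - 27.5) / 9.7724 = -1.2791.
        Two-sided p = 2*Phi(z) = 0.200858.
Step 6: alpha = 0.05. fail to reject H0.

W+ = 15, W- = 40, W = min = 15, p = 0.200858, fail to reject H0.


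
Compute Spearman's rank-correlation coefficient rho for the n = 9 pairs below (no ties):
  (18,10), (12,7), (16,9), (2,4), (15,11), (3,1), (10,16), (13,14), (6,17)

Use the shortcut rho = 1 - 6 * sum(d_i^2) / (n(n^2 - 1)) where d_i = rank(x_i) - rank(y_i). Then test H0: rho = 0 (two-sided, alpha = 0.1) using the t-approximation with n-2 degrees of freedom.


Step 1: Rank x and y separately (midranks; no ties here).
rank(x): 18->9, 12->5, 16->8, 2->1, 15->7, 3->2, 10->4, 13->6, 6->3
rank(y): 10->5, 7->3, 9->4, 4->2, 11->6, 1->1, 16->8, 14->7, 17->9
Step 2: d_i = R_x(i) - R_y(i); compute d_i^2.
  (9-5)^2=16, (5-3)^2=4, (8-4)^2=16, (1-2)^2=1, (7-6)^2=1, (2-1)^2=1, (4-8)^2=16, (6-7)^2=1, (3-9)^2=36
sum(d^2) = 92.
Step 3: rho = 1 - 6*92 / (9*(9^2 - 1)) = 1 - 552/720 = 0.233333.
Step 4: Under H0, t = rho * sqrt((n-2)/(1-rho^2)) = 0.6349 ~ t(7).
Step 5: Two-sided p-value from the t-distribution with 7 df = 0.545699.
Step 6: alpha = 0.1. fail to reject H0.

rho = 0.2333, p = 0.545699, fail to reject H0 at alpha = 0.1.


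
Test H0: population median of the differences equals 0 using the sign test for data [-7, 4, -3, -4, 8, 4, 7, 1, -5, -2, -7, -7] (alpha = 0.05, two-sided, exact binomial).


Step 1: Discard zero differences. Original n = 12; n_eff = number of nonzero differences = 12.
Nonzero differences (with sign): -7, +4, -3, -4, +8, +4, +7, +1, -5, -2, -7, -7
Step 2: Count signs: positive = 5, negative = 7.
Step 3: Under H0: P(positive) = 0.5, so the number of positives S ~ Bin(12, 0.5).
Step 4: Two-sided exact p-value = sum of Bin(12,0.5) probabilities at or below the observed probability = 0.774414.
Step 5: alpha = 0.05. fail to reject H0.

n_eff = 12, pos = 5, neg = 7, p = 0.774414, fail to reject H0.


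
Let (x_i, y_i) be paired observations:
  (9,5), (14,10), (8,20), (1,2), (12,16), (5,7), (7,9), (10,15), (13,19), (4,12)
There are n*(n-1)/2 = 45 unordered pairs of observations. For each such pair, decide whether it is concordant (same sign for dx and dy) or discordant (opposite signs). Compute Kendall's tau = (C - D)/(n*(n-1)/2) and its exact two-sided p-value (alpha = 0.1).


Step 1: Enumerate the 45 unordered pairs (i,j) with i<j and classify each by sign(x_j-x_i) * sign(y_j-y_i).
  (1,2):dx=+5,dy=+5->C; (1,3):dx=-1,dy=+15->D; (1,4):dx=-8,dy=-3->C; (1,5):dx=+3,dy=+11->C
  (1,6):dx=-4,dy=+2->D; (1,7):dx=-2,dy=+4->D; (1,8):dx=+1,dy=+10->C; (1,9):dx=+4,dy=+14->C
  (1,10):dx=-5,dy=+7->D; (2,3):dx=-6,dy=+10->D; (2,4):dx=-13,dy=-8->C; (2,5):dx=-2,dy=+6->D
  (2,6):dx=-9,dy=-3->C; (2,7):dx=-7,dy=-1->C; (2,8):dx=-4,dy=+5->D; (2,9):dx=-1,dy=+9->D
  (2,10):dx=-10,dy=+2->D; (3,4):dx=-7,dy=-18->C; (3,5):dx=+4,dy=-4->D; (3,6):dx=-3,dy=-13->C
  (3,7):dx=-1,dy=-11->C; (3,8):dx=+2,dy=-5->D; (3,9):dx=+5,dy=-1->D; (3,10):dx=-4,dy=-8->C
  (4,5):dx=+11,dy=+14->C; (4,6):dx=+4,dy=+5->C; (4,7):dx=+6,dy=+7->C; (4,8):dx=+9,dy=+13->C
  (4,9):dx=+12,dy=+17->C; (4,10):dx=+3,dy=+10->C; (5,6):dx=-7,dy=-9->C; (5,7):dx=-5,dy=-7->C
  (5,8):dx=-2,dy=-1->C; (5,9):dx=+1,dy=+3->C; (5,10):dx=-8,dy=-4->C; (6,7):dx=+2,dy=+2->C
  (6,8):dx=+5,dy=+8->C; (6,9):dx=+8,dy=+12->C; (6,10):dx=-1,dy=+5->D; (7,8):dx=+3,dy=+6->C
  (7,9):dx=+6,dy=+10->C; (7,10):dx=-3,dy=+3->D; (8,9):dx=+3,dy=+4->C; (8,10):dx=-6,dy=-3->C
  (9,10):dx=-9,dy=-7->C
Step 2: C = 31, D = 14, total pairs = 45.
Step 3: tau = (C - D)/(n(n-1)/2) = (31 - 14)/45 = 0.377778.
Step 4: Exact two-sided p-value (enumerate n! = 3628800 permutations of y under H0): p = 0.155742.
Step 5: alpha = 0.1. fail to reject H0.

tau_b = 0.3778 (C=31, D=14), p = 0.155742, fail to reject H0.


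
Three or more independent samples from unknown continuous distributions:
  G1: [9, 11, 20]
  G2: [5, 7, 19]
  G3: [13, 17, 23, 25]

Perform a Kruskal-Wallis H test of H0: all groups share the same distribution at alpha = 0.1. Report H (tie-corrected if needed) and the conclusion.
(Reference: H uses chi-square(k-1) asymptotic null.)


Step 1: Combine all N = 10 observations and assign midranks.
sorted (value, group, rank): (5,G2,1), (7,G2,2), (9,G1,3), (11,G1,4), (13,G3,5), (17,G3,6), (19,G2,7), (20,G1,8), (23,G3,9), (25,G3,10)
Step 2: Sum ranks within each group.
R_1 = 15 (n_1 = 3)
R_2 = 10 (n_2 = 3)
R_3 = 30 (n_3 = 4)
Step 3: H = 12/(N(N+1)) * sum(R_i^2/n_i) - 3(N+1)
     = 12/(10*11) * (15^2/3 + 10^2/3 + 30^2/4) - 3*11
     = 0.109091 * 333.333 - 33
     = 3.363636.
Step 4: No ties, so H is used without correction.
Step 5: Under H0, H ~ chi^2(2); p-value = 0.186035.
Step 6: alpha = 0.1. fail to reject H0.

H = 3.3636, df = 2, p = 0.186035, fail to reject H0.


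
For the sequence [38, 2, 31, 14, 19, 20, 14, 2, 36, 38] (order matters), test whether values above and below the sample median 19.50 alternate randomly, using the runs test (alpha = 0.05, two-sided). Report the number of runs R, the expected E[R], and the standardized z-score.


Step 1: Compute median = 19.50; label A = above, B = below.
Labels in order: ABABBABBAA  (n_A = 5, n_B = 5)
Step 2: Count runs R = 7.
Step 3: Under H0 (random ordering), E[R] = 2*n_A*n_B/(n_A+n_B) + 1 = 2*5*5/10 + 1 = 6.0000.
        Var[R] = 2*n_A*n_B*(2*n_A*n_B - n_A - n_B) / ((n_A+n_B)^2 * (n_A+n_B-1)) = 2000/900 = 2.2222.
        SD[R] = 1.4907.
Step 4: Continuity-corrected z = (R - 0.5 - E[R]) / SD[R] = (7 - 0.5 - 6.0000) / 1.4907 = 0.3354.
Step 5: Two-sided p-value via normal approximation = 2*(1 - Phi(|z|)) = 0.737316.
Step 6: alpha = 0.05. fail to reject H0.

R = 7, z = 0.3354, p = 0.737316, fail to reject H0.


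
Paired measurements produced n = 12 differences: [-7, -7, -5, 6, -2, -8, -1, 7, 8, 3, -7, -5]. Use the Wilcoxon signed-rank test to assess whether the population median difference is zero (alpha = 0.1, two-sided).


Step 1: Drop any zero differences (none here) and take |d_i|.
|d| = [7, 7, 5, 6, 2, 8, 1, 7, 8, 3, 7, 5]
Step 2: Midrank |d_i| (ties get averaged ranks).
ranks: |7|->8.5, |7|->8.5, |5|->4.5, |6|->6, |2|->2, |8|->11.5, |1|->1, |7|->8.5, |8|->11.5, |3|->3, |7|->8.5, |5|->4.5
Step 3: Attach original signs; sum ranks with positive sign and with negative sign.
W+ = 6 + 8.5 + 11.5 + 3 = 29
W- = 8.5 + 8.5 + 4.5 + 2 + 11.5 + 1 + 8.5 + 4.5 = 49
(Check: W+ + W- = 78 should equal n(n+1)/2 = 78.)
Step 4: Test statistic W = min(W+, W-) = 29.
Step 5: Ties in |d|, so use the tie-corrected normal approximation.
        E[W] = n(n+1)/4 = 12*13/4 = 39.
        Tie groups: |d|=5 (t=2), |d|=7 (t=4), |d|=8 (t=2); sum(t^3 - t) = 72.
        Var[W] = n(n+1)(2n+1)/24 - sum(t^3-t)/48 = 3900/24 - 72/48 = 161.
        z = (W - E[W]) / sqrt(Var[W]) = (29 - 39) / 12.6886 = -0.7881.
        Two-sided p = 2*Phi(z) = 0.430632.
Step 6: alpha = 0.1. fail to reject H0.

W+ = 29, W- = 49, W = min = 29, p = 0.430632, fail to reject H0.


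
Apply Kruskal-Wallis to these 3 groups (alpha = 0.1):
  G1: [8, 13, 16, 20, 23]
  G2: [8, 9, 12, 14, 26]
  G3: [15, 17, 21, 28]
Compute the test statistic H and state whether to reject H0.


Step 1: Combine all N = 14 observations and assign midranks.
sorted (value, group, rank): (8,G1,1.5), (8,G2,1.5), (9,G2,3), (12,G2,4), (13,G1,5), (14,G2,6), (15,G3,7), (16,G1,8), (17,G3,9), (20,G1,10), (21,G3,11), (23,G1,12), (26,G2,13), (28,G3,14)
Step 2: Sum ranks within each group.
R_1 = 36.5 (n_1 = 5)
R_2 = 27.5 (n_2 = 5)
R_3 = 41 (n_3 = 4)
Step 3: H = 12/(N(N+1)) * sum(R_i^2/n_i) - 3(N+1)
     = 12/(14*15) * (36.5^2/5 + 27.5^2/5 + 41^2/4) - 3*15
     = 0.057143 * 837.95 - 45
     = 2.882857.
Step 4: Ties present; correction factor C = 1 - 6/(14^3 - 14) = 0.997802. Corrected H = 2.882857 / 0.997802 = 2.889207.
Step 5: Under H0, H ~ chi^2(2); p-value = 0.235840.
Step 6: alpha = 0.1. fail to reject H0.

H = 2.8892, df = 2, p = 0.235840, fail to reject H0.


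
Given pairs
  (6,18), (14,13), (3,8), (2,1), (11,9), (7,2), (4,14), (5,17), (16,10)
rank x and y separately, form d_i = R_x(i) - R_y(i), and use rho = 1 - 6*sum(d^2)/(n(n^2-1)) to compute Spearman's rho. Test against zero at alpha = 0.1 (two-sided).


Step 1: Rank x and y separately (midranks; no ties here).
rank(x): 6->5, 14->8, 3->2, 2->1, 11->7, 7->6, 4->3, 5->4, 16->9
rank(y): 18->9, 13->6, 8->3, 1->1, 9->4, 2->2, 14->7, 17->8, 10->5
Step 2: d_i = R_x(i) - R_y(i); compute d_i^2.
  (5-9)^2=16, (8-6)^2=4, (2-3)^2=1, (1-1)^2=0, (7-4)^2=9, (6-2)^2=16, (3-7)^2=16, (4-8)^2=16, (9-5)^2=16
sum(d^2) = 94.
Step 3: rho = 1 - 6*94 / (9*(9^2 - 1)) = 1 - 564/720 = 0.216667.
Step 4: Under H0, t = rho * sqrt((n-2)/(1-rho^2)) = 0.5872 ~ t(7).
Step 5: Two-sided p-value from the t-distribution with 7 df = 0.575515.
Step 6: alpha = 0.1. fail to reject H0.

rho = 0.2167, p = 0.575515, fail to reject H0 at alpha = 0.1.


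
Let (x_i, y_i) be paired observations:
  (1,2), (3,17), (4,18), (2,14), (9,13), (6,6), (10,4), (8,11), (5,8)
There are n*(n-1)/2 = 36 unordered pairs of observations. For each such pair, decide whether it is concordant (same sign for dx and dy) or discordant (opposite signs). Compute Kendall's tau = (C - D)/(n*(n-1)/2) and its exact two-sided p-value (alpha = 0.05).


Step 1: Enumerate the 36 unordered pairs (i,j) with i<j and classify each by sign(x_j-x_i) * sign(y_j-y_i).
  (1,2):dx=+2,dy=+15->C; (1,3):dx=+3,dy=+16->C; (1,4):dx=+1,dy=+12->C; (1,5):dx=+8,dy=+11->C
  (1,6):dx=+5,dy=+4->C; (1,7):dx=+9,dy=+2->C; (1,8):dx=+7,dy=+9->C; (1,9):dx=+4,dy=+6->C
  (2,3):dx=+1,dy=+1->C; (2,4):dx=-1,dy=-3->C; (2,5):dx=+6,dy=-4->D; (2,6):dx=+3,dy=-11->D
  (2,7):dx=+7,dy=-13->D; (2,8):dx=+5,dy=-6->D; (2,9):dx=+2,dy=-9->D; (3,4):dx=-2,dy=-4->C
  (3,5):dx=+5,dy=-5->D; (3,6):dx=+2,dy=-12->D; (3,7):dx=+6,dy=-14->D; (3,8):dx=+4,dy=-7->D
  (3,9):dx=+1,dy=-10->D; (4,5):dx=+7,dy=-1->D; (4,6):dx=+4,dy=-8->D; (4,7):dx=+8,dy=-10->D
  (4,8):dx=+6,dy=-3->D; (4,9):dx=+3,dy=-6->D; (5,6):dx=-3,dy=-7->C; (5,7):dx=+1,dy=-9->D
  (5,8):dx=-1,dy=-2->C; (5,9):dx=-4,dy=-5->C; (6,7):dx=+4,dy=-2->D; (6,8):dx=+2,dy=+5->C
  (6,9):dx=-1,dy=+2->D; (7,8):dx=-2,dy=+7->D; (7,9):dx=-5,dy=+4->D; (8,9):dx=-3,dy=-3->C
Step 2: C = 16, D = 20, total pairs = 36.
Step 3: tau = (C - D)/(n(n-1)/2) = (16 - 20)/36 = -0.111111.
Step 4: Exact two-sided p-value (enumerate n! = 362880 permutations of y under H0): p = 0.761414.
Step 5: alpha = 0.05. fail to reject H0.

tau_b = -0.1111 (C=16, D=20), p = 0.761414, fail to reject H0.


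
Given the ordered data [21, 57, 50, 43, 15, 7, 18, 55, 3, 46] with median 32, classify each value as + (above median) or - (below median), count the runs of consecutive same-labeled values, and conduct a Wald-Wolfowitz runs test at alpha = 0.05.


Step 1: Compute median = 32; label A = above, B = below.
Labels in order: BAAABBBABA  (n_A = 5, n_B = 5)
Step 2: Count runs R = 6.
Step 3: Under H0 (random ordering), E[R] = 2*n_A*n_B/(n_A+n_B) + 1 = 2*5*5/10 + 1 = 6.0000.
        Var[R] = 2*n_A*n_B*(2*n_A*n_B - n_A - n_B) / ((n_A+n_B)^2 * (n_A+n_B-1)) = 2000/900 = 2.2222.
        SD[R] = 1.4907.
Step 4: R = E[R], so z = 0 with no continuity correction.
Step 5: Two-sided p-value via normal approximation = 2*(1 - Phi(|z|)) = 1.000000.
Step 6: alpha = 0.05. fail to reject H0.

R = 6, z = 0.0000, p = 1.000000, fail to reject H0.


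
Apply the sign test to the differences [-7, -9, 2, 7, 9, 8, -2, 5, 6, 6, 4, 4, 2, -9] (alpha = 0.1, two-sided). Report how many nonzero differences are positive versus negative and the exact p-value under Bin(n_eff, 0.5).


Step 1: Discard zero differences. Original n = 14; n_eff = number of nonzero differences = 14.
Nonzero differences (with sign): -7, -9, +2, +7, +9, +8, -2, +5, +6, +6, +4, +4, +2, -9
Step 2: Count signs: positive = 10, negative = 4.
Step 3: Under H0: P(positive) = 0.5, so the number of positives S ~ Bin(14, 0.5).
Step 4: Two-sided exact p-value = sum of Bin(14,0.5) probabilities at or below the observed probability = 0.179565.
Step 5: alpha = 0.1. fail to reject H0.

n_eff = 14, pos = 10, neg = 4, p = 0.179565, fail to reject H0.


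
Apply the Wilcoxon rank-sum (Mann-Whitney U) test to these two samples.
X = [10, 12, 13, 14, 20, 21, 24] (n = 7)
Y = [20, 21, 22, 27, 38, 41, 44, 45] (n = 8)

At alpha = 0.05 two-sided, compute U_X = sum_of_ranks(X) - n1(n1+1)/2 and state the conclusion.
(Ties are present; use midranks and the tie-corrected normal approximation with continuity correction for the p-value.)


Step 1: Combine and sort all 15 observations; assign midranks.
sorted (value, group): (10,X), (12,X), (13,X), (14,X), (20,X), (20,Y), (21,X), (21,Y), (22,Y), (24,X), (27,Y), (38,Y), (41,Y), (44,Y), (45,Y)
ranks: 10->1, 12->2, 13->3, 14->4, 20->5.5, 20->5.5, 21->7.5, 21->7.5, 22->9, 24->10, 27->11, 38->12, 41->13, 44->14, 45->15
Step 2: Rank sum for X: R1 = 1 + 2 + 3 + 4 + 5.5 + 7.5 + 10 = 33.
Step 3: U_X = R1 - n1(n1+1)/2 = 33 - 7*8/2 = 33 - 28 = 5.
       U_Y = n1*n2 - U_X = 56 - 5 = 51.
Step 4: Ties are present, so use the tie-corrected normal approximation (with continuity correction) for the p-value.
Step 5: p-value = 0.009093; compare to alpha = 0.05. reject H0.

U_X = 5, p = 0.009093, reject H0 at alpha = 0.05.


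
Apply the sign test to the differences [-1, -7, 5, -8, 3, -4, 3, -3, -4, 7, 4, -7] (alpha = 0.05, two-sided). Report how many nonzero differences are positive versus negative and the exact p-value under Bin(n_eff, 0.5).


Step 1: Discard zero differences. Original n = 12; n_eff = number of nonzero differences = 12.
Nonzero differences (with sign): -1, -7, +5, -8, +3, -4, +3, -3, -4, +7, +4, -7
Step 2: Count signs: positive = 5, negative = 7.
Step 3: Under H0: P(positive) = 0.5, so the number of positives S ~ Bin(12, 0.5).
Step 4: Two-sided exact p-value = sum of Bin(12,0.5) probabilities at or below the observed probability = 0.774414.
Step 5: alpha = 0.05. fail to reject H0.

n_eff = 12, pos = 5, neg = 7, p = 0.774414, fail to reject H0.


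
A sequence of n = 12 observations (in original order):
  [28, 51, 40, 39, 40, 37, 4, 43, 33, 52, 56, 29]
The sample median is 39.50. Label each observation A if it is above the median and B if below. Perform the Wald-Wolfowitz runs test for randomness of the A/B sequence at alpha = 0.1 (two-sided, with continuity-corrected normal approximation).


Step 1: Compute median = 39.50; label A = above, B = below.
Labels in order: BAABABBABAAB  (n_A = 6, n_B = 6)
Step 2: Count runs R = 9.
Step 3: Under H0 (random ordering), E[R] = 2*n_A*n_B/(n_A+n_B) + 1 = 2*6*6/12 + 1 = 7.0000.
        Var[R] = 2*n_A*n_B*(2*n_A*n_B - n_A - n_B) / ((n_A+n_B)^2 * (n_A+n_B-1)) = 4320/1584 = 2.7273.
        SD[R] = 1.6514.
Step 4: Continuity-corrected z = (R - 0.5 - E[R]) / SD[R] = (9 - 0.5 - 7.0000) / 1.6514 = 0.9083.
Step 5: Two-sided p-value via normal approximation = 2*(1 - Phi(|z|)) = 0.363722.
Step 6: alpha = 0.1. fail to reject H0.

R = 9, z = 0.9083, p = 0.363722, fail to reject H0.


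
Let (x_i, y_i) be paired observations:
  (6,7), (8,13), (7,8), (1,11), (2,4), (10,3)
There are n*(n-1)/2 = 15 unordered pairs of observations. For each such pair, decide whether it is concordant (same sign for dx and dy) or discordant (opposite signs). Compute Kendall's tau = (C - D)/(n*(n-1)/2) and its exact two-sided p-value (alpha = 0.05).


Step 1: Enumerate the 15 unordered pairs (i,j) with i<j and classify each by sign(x_j-x_i) * sign(y_j-y_i).
  (1,2):dx=+2,dy=+6->C; (1,3):dx=+1,dy=+1->C; (1,4):dx=-5,dy=+4->D; (1,5):dx=-4,dy=-3->C
  (1,6):dx=+4,dy=-4->D; (2,3):dx=-1,dy=-5->C; (2,4):dx=-7,dy=-2->C; (2,5):dx=-6,dy=-9->C
  (2,6):dx=+2,dy=-10->D; (3,4):dx=-6,dy=+3->D; (3,5):dx=-5,dy=-4->C; (3,6):dx=+3,dy=-5->D
  (4,5):dx=+1,dy=-7->D; (4,6):dx=+9,dy=-8->D; (5,6):dx=+8,dy=-1->D
Step 2: C = 7, D = 8, total pairs = 15.
Step 3: tau = (C - D)/(n(n-1)/2) = (7 - 8)/15 = -0.066667.
Step 4: Exact two-sided p-value (enumerate n! = 720 permutations of y under H0): p = 1.000000.
Step 5: alpha = 0.05. fail to reject H0.

tau_b = -0.0667 (C=7, D=8), p = 1.000000, fail to reject H0.


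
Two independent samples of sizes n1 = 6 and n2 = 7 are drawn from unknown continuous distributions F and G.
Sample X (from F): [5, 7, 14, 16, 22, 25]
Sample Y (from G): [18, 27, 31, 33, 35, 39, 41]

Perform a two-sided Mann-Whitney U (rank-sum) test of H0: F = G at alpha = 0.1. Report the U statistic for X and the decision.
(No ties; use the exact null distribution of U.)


Step 1: Combine and sort all 13 observations; assign midranks.
sorted (value, group): (5,X), (7,X), (14,X), (16,X), (18,Y), (22,X), (25,X), (27,Y), (31,Y), (33,Y), (35,Y), (39,Y), (41,Y)
ranks: 5->1, 7->2, 14->3, 16->4, 18->5, 22->6, 25->7, 27->8, 31->9, 33->10, 35->11, 39->12, 41->13
Step 2: Rank sum for X: R1 = 1 + 2 + 3 + 4 + 6 + 7 = 23.
Step 3: U_X = R1 - n1(n1+1)/2 = 23 - 6*7/2 = 23 - 21 = 2.
       U_Y = n1*n2 - U_X = 42 - 2 = 40.
Step 4: No ties, so the exact null distribution of U (based on enumerating the C(13,6) = 1716 equally likely rank assignments) gives the two-sided p-value.
Step 5: p-value = 0.004662; compare to alpha = 0.1. reject H0.

U_X = 2, p = 0.004662, reject H0 at alpha = 0.1.


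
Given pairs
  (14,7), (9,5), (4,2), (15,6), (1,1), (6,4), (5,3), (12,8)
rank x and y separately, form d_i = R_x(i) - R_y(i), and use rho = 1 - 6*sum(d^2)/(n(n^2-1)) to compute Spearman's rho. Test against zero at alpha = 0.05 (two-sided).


Step 1: Rank x and y separately (midranks; no ties here).
rank(x): 14->7, 9->5, 4->2, 15->8, 1->1, 6->4, 5->3, 12->6
rank(y): 7->7, 5->5, 2->2, 6->6, 1->1, 4->4, 3->3, 8->8
Step 2: d_i = R_x(i) - R_y(i); compute d_i^2.
  (7-7)^2=0, (5-5)^2=0, (2-2)^2=0, (8-6)^2=4, (1-1)^2=0, (4-4)^2=0, (3-3)^2=0, (6-8)^2=4
sum(d^2) = 8.
Step 3: rho = 1 - 6*8 / (8*(8^2 - 1)) = 1 - 48/504 = 0.904762.
Step 4: Under H0, t = rho * sqrt((n-2)/(1-rho^2)) = 5.2034 ~ t(6).
Step 5: Two-sided p-value from the t-distribution with 6 df = 0.002008.
Step 6: alpha = 0.05. reject H0.

rho = 0.9048, p = 0.002008, reject H0 at alpha = 0.05.


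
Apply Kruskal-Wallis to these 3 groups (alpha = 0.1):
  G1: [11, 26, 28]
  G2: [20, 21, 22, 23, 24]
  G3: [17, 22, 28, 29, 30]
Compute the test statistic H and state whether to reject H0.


Step 1: Combine all N = 13 observations and assign midranks.
sorted (value, group, rank): (11,G1,1), (17,G3,2), (20,G2,3), (21,G2,4), (22,G2,5.5), (22,G3,5.5), (23,G2,7), (24,G2,8), (26,G1,9), (28,G1,10.5), (28,G3,10.5), (29,G3,12), (30,G3,13)
Step 2: Sum ranks within each group.
R_1 = 20.5 (n_1 = 3)
R_2 = 27.5 (n_2 = 5)
R_3 = 43 (n_3 = 5)
Step 3: H = 12/(N(N+1)) * sum(R_i^2/n_i) - 3(N+1)
     = 12/(13*14) * (20.5^2/3 + 27.5^2/5 + 43^2/5) - 3*14
     = 0.065934 * 661.133 - 42
     = 1.591209.
Step 4: Ties present; correction factor C = 1 - 12/(13^3 - 13) = 0.994505. Corrected H = 1.591209 / 0.994505 = 1.600000.
Step 5: Under H0, H ~ chi^2(2); p-value = 0.449329.
Step 6: alpha = 0.1. fail to reject H0.

H = 1.6000, df = 2, p = 0.449329, fail to reject H0.


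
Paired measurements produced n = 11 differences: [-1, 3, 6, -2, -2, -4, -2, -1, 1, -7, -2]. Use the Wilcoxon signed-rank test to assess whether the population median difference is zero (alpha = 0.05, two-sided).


Step 1: Drop any zero differences (none here) and take |d_i|.
|d| = [1, 3, 6, 2, 2, 4, 2, 1, 1, 7, 2]
Step 2: Midrank |d_i| (ties get averaged ranks).
ranks: |1|->2, |3|->8, |6|->10, |2|->5.5, |2|->5.5, |4|->9, |2|->5.5, |1|->2, |1|->2, |7|->11, |2|->5.5
Step 3: Attach original signs; sum ranks with positive sign and with negative sign.
W+ = 8 + 10 + 2 = 20
W- = 2 + 5.5 + 5.5 + 9 + 5.5 + 2 + 11 + 5.5 = 46
(Check: W+ + W- = 66 should equal n(n+1)/2 = 66.)
Step 4: Test statistic W = min(W+, W-) = 20.
Step 5: Ties in |d|, so use the tie-corrected normal approximation.
        E[W] = n(n+1)/4 = 11*12/4 = 33.
        Tie groups: |d|=1 (t=3), |d|=2 (t=4); sum(t^3 - t) = 84.
        Var[W] = n(n+1)(2n+1)/24 - sum(t^3-t)/48 = 3036/24 - 84/48 = 124.75.
        z = (W - E[W]) / sqrt(Var[W]) = (20 - 33) / 11.1692 = -1.1639.
        Two-sided p = 2*Phi(z) = 0.244456.
Step 6: alpha = 0.05. fail to reject H0.

W+ = 20, W- = 46, W = min = 20, p = 0.244456, fail to reject H0.


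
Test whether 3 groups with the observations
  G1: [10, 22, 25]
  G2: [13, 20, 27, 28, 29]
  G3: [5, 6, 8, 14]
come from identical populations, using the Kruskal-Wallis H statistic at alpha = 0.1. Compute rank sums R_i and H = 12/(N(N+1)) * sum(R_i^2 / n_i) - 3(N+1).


Step 1: Combine all N = 12 observations and assign midranks.
sorted (value, group, rank): (5,G3,1), (6,G3,2), (8,G3,3), (10,G1,4), (13,G2,5), (14,G3,6), (20,G2,7), (22,G1,8), (25,G1,9), (27,G2,10), (28,G2,11), (29,G2,12)
Step 2: Sum ranks within each group.
R_1 = 21 (n_1 = 3)
R_2 = 45 (n_2 = 5)
R_3 = 12 (n_3 = 4)
Step 3: H = 12/(N(N+1)) * sum(R_i^2/n_i) - 3(N+1)
     = 12/(12*13) * (21^2/3 + 45^2/5 + 12^2/4) - 3*13
     = 0.076923 * 588 - 39
     = 6.230769.
Step 4: No ties, so H is used without correction.
Step 5: Under H0, H ~ chi^2(2); p-value = 0.044361.
Step 6: alpha = 0.1. reject H0.

H = 6.2308, df = 2, p = 0.044361, reject H0.


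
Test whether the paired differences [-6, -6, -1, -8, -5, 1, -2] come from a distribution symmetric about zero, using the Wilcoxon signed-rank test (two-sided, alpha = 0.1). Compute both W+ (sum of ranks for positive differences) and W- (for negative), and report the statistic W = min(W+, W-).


Step 1: Drop any zero differences (none here) and take |d_i|.
|d| = [6, 6, 1, 8, 5, 1, 2]
Step 2: Midrank |d_i| (ties get averaged ranks).
ranks: |6|->5.5, |6|->5.5, |1|->1.5, |8|->7, |5|->4, |1|->1.5, |2|->3
Step 3: Attach original signs; sum ranks with positive sign and with negative sign.
W+ = 1.5 = 1.5
W- = 5.5 + 5.5 + 1.5 + 7 + 4 + 3 = 26.5
(Check: W+ + W- = 28 should equal n(n+1)/2 = 28.)
Step 4: Test statistic W = min(W+, W-) = 1.5.
Step 5: Ties in |d|, so use the tie-corrected normal approximation.
        E[W] = n(n+1)/4 = 7*8/4 = 14.
        Tie groups: |d|=1 (t=2), |d|=6 (t=2); sum(t^3 - t) = 12.
        Var[W] = n(n+1)(2n+1)/24 - sum(t^3-t)/48 = 840/24 - 12/48 = 34.75.
        z = (W - E[W]) / sqrt(Var[W]) = (1.5 - 14) / 5.8949 = -2.1205.
        Two-sided p = 2*Phi(z) = 0.033966.
Step 6: alpha = 0.1. reject H0.

W+ = 1.5, W- = 26.5, W = min = 1.5, p = 0.033966, reject H0.


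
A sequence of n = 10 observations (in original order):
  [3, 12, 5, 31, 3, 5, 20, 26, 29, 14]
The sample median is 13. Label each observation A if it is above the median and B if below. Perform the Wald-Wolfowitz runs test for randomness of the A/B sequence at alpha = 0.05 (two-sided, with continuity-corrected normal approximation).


Step 1: Compute median = 13; label A = above, B = below.
Labels in order: BBBABBAAAA  (n_A = 5, n_B = 5)
Step 2: Count runs R = 4.
Step 3: Under H0 (random ordering), E[R] = 2*n_A*n_B/(n_A+n_B) + 1 = 2*5*5/10 + 1 = 6.0000.
        Var[R] = 2*n_A*n_B*(2*n_A*n_B - n_A - n_B) / ((n_A+n_B)^2 * (n_A+n_B-1)) = 2000/900 = 2.2222.
        SD[R] = 1.4907.
Step 4: Continuity-corrected z = (R + 0.5 - E[R]) / SD[R] = (4 + 0.5 - 6.0000) / 1.4907 = -1.0062.
Step 5: Two-sided p-value via normal approximation = 2*(1 - Phi(|z|)) = 0.314305.
Step 6: alpha = 0.05. fail to reject H0.

R = 4, z = -1.0062, p = 0.314305, fail to reject H0.


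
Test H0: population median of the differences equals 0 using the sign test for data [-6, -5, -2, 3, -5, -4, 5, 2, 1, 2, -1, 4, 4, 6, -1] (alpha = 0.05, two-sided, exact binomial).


Step 1: Discard zero differences. Original n = 15; n_eff = number of nonzero differences = 15.
Nonzero differences (with sign): -6, -5, -2, +3, -5, -4, +5, +2, +1, +2, -1, +4, +4, +6, -1
Step 2: Count signs: positive = 8, negative = 7.
Step 3: Under H0: P(positive) = 0.5, so the number of positives S ~ Bin(15, 0.5).
Step 4: Two-sided exact p-value = sum of Bin(15,0.5) probabilities at or below the observed probability = 1.000000.
Step 5: alpha = 0.05. fail to reject H0.

n_eff = 15, pos = 8, neg = 7, p = 1.000000, fail to reject H0.


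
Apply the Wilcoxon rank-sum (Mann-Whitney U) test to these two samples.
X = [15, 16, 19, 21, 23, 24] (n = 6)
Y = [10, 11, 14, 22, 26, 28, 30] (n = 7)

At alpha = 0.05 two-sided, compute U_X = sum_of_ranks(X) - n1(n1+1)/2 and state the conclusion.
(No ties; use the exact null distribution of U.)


Step 1: Combine and sort all 13 observations; assign midranks.
sorted (value, group): (10,Y), (11,Y), (14,Y), (15,X), (16,X), (19,X), (21,X), (22,Y), (23,X), (24,X), (26,Y), (28,Y), (30,Y)
ranks: 10->1, 11->2, 14->3, 15->4, 16->5, 19->6, 21->7, 22->8, 23->9, 24->10, 26->11, 28->12, 30->13
Step 2: Rank sum for X: R1 = 4 + 5 + 6 + 7 + 9 + 10 = 41.
Step 3: U_X = R1 - n1(n1+1)/2 = 41 - 6*7/2 = 41 - 21 = 20.
       U_Y = n1*n2 - U_X = 42 - 20 = 22.
Step 4: No ties, so the exact null distribution of U (based on enumerating the C(13,6) = 1716 equally likely rank assignments) gives the two-sided p-value.
Step 5: p-value = 0.945221; compare to alpha = 0.05. fail to reject H0.

U_X = 20, p = 0.945221, fail to reject H0 at alpha = 0.05.


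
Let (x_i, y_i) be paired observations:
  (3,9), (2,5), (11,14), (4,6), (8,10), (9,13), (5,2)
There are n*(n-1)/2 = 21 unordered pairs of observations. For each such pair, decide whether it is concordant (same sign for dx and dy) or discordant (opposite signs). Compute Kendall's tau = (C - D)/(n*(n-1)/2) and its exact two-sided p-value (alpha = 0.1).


Step 1: Enumerate the 21 unordered pairs (i,j) with i<j and classify each by sign(x_j-x_i) * sign(y_j-y_i).
  (1,2):dx=-1,dy=-4->C; (1,3):dx=+8,dy=+5->C; (1,4):dx=+1,dy=-3->D; (1,5):dx=+5,dy=+1->C
  (1,6):dx=+6,dy=+4->C; (1,7):dx=+2,dy=-7->D; (2,3):dx=+9,dy=+9->C; (2,4):dx=+2,dy=+1->C
  (2,5):dx=+6,dy=+5->C; (2,6):dx=+7,dy=+8->C; (2,7):dx=+3,dy=-3->D; (3,4):dx=-7,dy=-8->C
  (3,5):dx=-3,dy=-4->C; (3,6):dx=-2,dy=-1->C; (3,7):dx=-6,dy=-12->C; (4,5):dx=+4,dy=+4->C
  (4,6):dx=+5,dy=+7->C; (4,7):dx=+1,dy=-4->D; (5,6):dx=+1,dy=+3->C; (5,7):dx=-3,dy=-8->C
  (6,7):dx=-4,dy=-11->C
Step 2: C = 17, D = 4, total pairs = 21.
Step 3: tau = (C - D)/(n(n-1)/2) = (17 - 4)/21 = 0.619048.
Step 4: Exact two-sided p-value (enumerate n! = 5040 permutations of y under H0): p = 0.069048.
Step 5: alpha = 0.1. reject H0.

tau_b = 0.6190 (C=17, D=4), p = 0.069048, reject H0.


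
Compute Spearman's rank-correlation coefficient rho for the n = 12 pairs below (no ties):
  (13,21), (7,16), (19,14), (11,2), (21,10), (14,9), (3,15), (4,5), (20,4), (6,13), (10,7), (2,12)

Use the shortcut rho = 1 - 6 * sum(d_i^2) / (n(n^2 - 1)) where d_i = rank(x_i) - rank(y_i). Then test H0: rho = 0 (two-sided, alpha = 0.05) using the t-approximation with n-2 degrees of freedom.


Step 1: Rank x and y separately (midranks; no ties here).
rank(x): 13->8, 7->5, 19->10, 11->7, 21->12, 14->9, 3->2, 4->3, 20->11, 6->4, 10->6, 2->1
rank(y): 21->12, 16->11, 14->9, 2->1, 10->6, 9->5, 15->10, 5->3, 4->2, 13->8, 7->4, 12->7
Step 2: d_i = R_x(i) - R_y(i); compute d_i^2.
  (8-12)^2=16, (5-11)^2=36, (10-9)^2=1, (7-1)^2=36, (12-6)^2=36, (9-5)^2=16, (2-10)^2=64, (3-3)^2=0, (11-2)^2=81, (4-8)^2=16, (6-4)^2=4, (1-7)^2=36
sum(d^2) = 342.
Step 3: rho = 1 - 6*342 / (12*(12^2 - 1)) = 1 - 2052/1716 = -0.195804.
Step 4: Under H0, t = rho * sqrt((n-2)/(1-rho^2)) = -0.6314 ~ t(10).
Step 5: Two-sided p-value from the t-distribution with 10 df = 0.541936.
Step 6: alpha = 0.05. fail to reject H0.

rho = -0.1958, p = 0.541936, fail to reject H0 at alpha = 0.05.


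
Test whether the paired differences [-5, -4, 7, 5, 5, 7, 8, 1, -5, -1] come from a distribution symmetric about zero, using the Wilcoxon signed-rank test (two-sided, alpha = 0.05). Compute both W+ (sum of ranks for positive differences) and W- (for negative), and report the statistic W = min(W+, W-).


Step 1: Drop any zero differences (none here) and take |d_i|.
|d| = [5, 4, 7, 5, 5, 7, 8, 1, 5, 1]
Step 2: Midrank |d_i| (ties get averaged ranks).
ranks: |5|->5.5, |4|->3, |7|->8.5, |5|->5.5, |5|->5.5, |7|->8.5, |8|->10, |1|->1.5, |5|->5.5, |1|->1.5
Step 3: Attach original signs; sum ranks with positive sign and with negative sign.
W+ = 8.5 + 5.5 + 5.5 + 8.5 + 10 + 1.5 = 39.5
W- = 5.5 + 3 + 5.5 + 1.5 = 15.5
(Check: W+ + W- = 55 should equal n(n+1)/2 = 55.)
Step 4: Test statistic W = min(W+, W-) = 15.5.
Step 5: Ties in |d|, so use the tie-corrected normal approximation.
        E[W] = n(n+1)/4 = 10*11/4 = 27.5.
        Tie groups: |d|=1 (t=2), |d|=5 (t=4), |d|=7 (t=2); sum(t^3 - t) = 72.
        Var[W] = n(n+1)(2n+1)/24 - sum(t^3-t)/48 = 2310/24 - 72/48 = 94.75.
        z = (W - E[W]) / sqrt(Var[W]) = (15.5 - 27.5) / 9.7340 = -1.2328.
        Two-sided p = 2*Phi(z) = 0.217651.
Step 6: alpha = 0.05. fail to reject H0.

W+ = 39.5, W- = 15.5, W = min = 15.5, p = 0.217651, fail to reject H0.


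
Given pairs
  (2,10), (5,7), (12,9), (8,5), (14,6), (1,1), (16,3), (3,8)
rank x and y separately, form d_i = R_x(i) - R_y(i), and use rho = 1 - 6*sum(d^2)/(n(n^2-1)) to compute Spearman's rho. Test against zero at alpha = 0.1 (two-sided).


Step 1: Rank x and y separately (midranks; no ties here).
rank(x): 2->2, 5->4, 12->6, 8->5, 14->7, 1->1, 16->8, 3->3
rank(y): 10->8, 7->5, 9->7, 5->3, 6->4, 1->1, 3->2, 8->6
Step 2: d_i = R_x(i) - R_y(i); compute d_i^2.
  (2-8)^2=36, (4-5)^2=1, (6-7)^2=1, (5-3)^2=4, (7-4)^2=9, (1-1)^2=0, (8-2)^2=36, (3-6)^2=9
sum(d^2) = 96.
Step 3: rho = 1 - 6*96 / (8*(8^2 - 1)) = 1 - 576/504 = -0.142857.
Step 4: Under H0, t = rho * sqrt((n-2)/(1-rho^2)) = -0.3536 ~ t(6).
Step 5: Two-sided p-value from the t-distribution with 6 df = 0.735765.
Step 6: alpha = 0.1. fail to reject H0.

rho = -0.1429, p = 0.735765, fail to reject H0 at alpha = 0.1.


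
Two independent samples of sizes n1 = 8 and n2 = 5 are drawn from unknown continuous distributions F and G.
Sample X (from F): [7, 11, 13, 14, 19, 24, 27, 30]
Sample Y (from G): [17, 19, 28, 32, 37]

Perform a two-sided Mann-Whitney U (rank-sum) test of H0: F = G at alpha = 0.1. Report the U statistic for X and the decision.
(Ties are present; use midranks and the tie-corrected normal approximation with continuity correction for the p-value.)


Step 1: Combine and sort all 13 observations; assign midranks.
sorted (value, group): (7,X), (11,X), (13,X), (14,X), (17,Y), (19,X), (19,Y), (24,X), (27,X), (28,Y), (30,X), (32,Y), (37,Y)
ranks: 7->1, 11->2, 13->3, 14->4, 17->5, 19->6.5, 19->6.5, 24->8, 27->9, 28->10, 30->11, 32->12, 37->13
Step 2: Rank sum for X: R1 = 1 + 2 + 3 + 4 + 6.5 + 8 + 9 + 11 = 44.5.
Step 3: U_X = R1 - n1(n1+1)/2 = 44.5 - 8*9/2 = 44.5 - 36 = 8.5.
       U_Y = n1*n2 - U_X = 40 - 8.5 = 31.5.
Step 4: Ties are present, so use the tie-corrected normal approximation (with continuity correction) for the p-value.
Step 5: p-value = 0.106864; compare to alpha = 0.1. fail to reject H0.

U_X = 8.5, p = 0.106864, fail to reject H0 at alpha = 0.1.


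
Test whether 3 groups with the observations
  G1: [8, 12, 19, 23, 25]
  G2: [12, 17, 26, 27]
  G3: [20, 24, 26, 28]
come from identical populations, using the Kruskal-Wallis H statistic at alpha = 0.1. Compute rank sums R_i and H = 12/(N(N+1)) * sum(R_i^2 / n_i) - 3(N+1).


Step 1: Combine all N = 13 observations and assign midranks.
sorted (value, group, rank): (8,G1,1), (12,G1,2.5), (12,G2,2.5), (17,G2,4), (19,G1,5), (20,G3,6), (23,G1,7), (24,G3,8), (25,G1,9), (26,G2,10.5), (26,G3,10.5), (27,G2,12), (28,G3,13)
Step 2: Sum ranks within each group.
R_1 = 24.5 (n_1 = 5)
R_2 = 29 (n_2 = 4)
R_3 = 37.5 (n_3 = 4)
Step 3: H = 12/(N(N+1)) * sum(R_i^2/n_i) - 3(N+1)
     = 12/(13*14) * (24.5^2/5 + 29^2/4 + 37.5^2/4) - 3*14
     = 0.065934 * 681.862 - 42
     = 2.957967.
Step 4: Ties present; correction factor C = 1 - 12/(13^3 - 13) = 0.994505. Corrected H = 2.957967 / 0.994505 = 2.974309.
Step 5: Under H0, H ~ chi^2(2); p-value = 0.226015.
Step 6: alpha = 0.1. fail to reject H0.

H = 2.9743, df = 2, p = 0.226015, fail to reject H0.


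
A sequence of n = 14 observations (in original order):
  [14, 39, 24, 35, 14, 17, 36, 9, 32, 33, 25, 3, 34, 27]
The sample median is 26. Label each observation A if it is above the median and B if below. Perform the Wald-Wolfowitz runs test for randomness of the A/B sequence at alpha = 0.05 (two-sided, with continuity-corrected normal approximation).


Step 1: Compute median = 26; label A = above, B = below.
Labels in order: BABABBABAABBAA  (n_A = 7, n_B = 7)
Step 2: Count runs R = 10.
Step 3: Under H0 (random ordering), E[R] = 2*n_A*n_B/(n_A+n_B) + 1 = 2*7*7/14 + 1 = 8.0000.
        Var[R] = 2*n_A*n_B*(2*n_A*n_B - n_A - n_B) / ((n_A+n_B)^2 * (n_A+n_B-1)) = 8232/2548 = 3.2308.
        SD[R] = 1.7974.
Step 4: Continuity-corrected z = (R - 0.5 - E[R]) / SD[R] = (10 - 0.5 - 8.0000) / 1.7974 = 0.8345.
Step 5: Two-sided p-value via normal approximation = 2*(1 - Phi(|z|)) = 0.403986.
Step 6: alpha = 0.05. fail to reject H0.

R = 10, z = 0.8345, p = 0.403986, fail to reject H0.


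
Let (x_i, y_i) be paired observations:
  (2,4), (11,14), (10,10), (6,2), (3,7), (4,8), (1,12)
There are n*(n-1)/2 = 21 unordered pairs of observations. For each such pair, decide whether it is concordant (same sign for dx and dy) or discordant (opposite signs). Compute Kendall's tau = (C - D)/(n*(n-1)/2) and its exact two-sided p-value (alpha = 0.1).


Step 1: Enumerate the 21 unordered pairs (i,j) with i<j and classify each by sign(x_j-x_i) * sign(y_j-y_i).
  (1,2):dx=+9,dy=+10->C; (1,3):dx=+8,dy=+6->C; (1,4):dx=+4,dy=-2->D; (1,5):dx=+1,dy=+3->C
  (1,6):dx=+2,dy=+4->C; (1,7):dx=-1,dy=+8->D; (2,3):dx=-1,dy=-4->C; (2,4):dx=-5,dy=-12->C
  (2,5):dx=-8,dy=-7->C; (2,6):dx=-7,dy=-6->C; (2,7):dx=-10,dy=-2->C; (3,4):dx=-4,dy=-8->C
  (3,5):dx=-7,dy=-3->C; (3,6):dx=-6,dy=-2->C; (3,7):dx=-9,dy=+2->D; (4,5):dx=-3,dy=+5->D
  (4,6):dx=-2,dy=+6->D; (4,7):dx=-5,dy=+10->D; (5,6):dx=+1,dy=+1->C; (5,7):dx=-2,dy=+5->D
  (6,7):dx=-3,dy=+4->D
Step 2: C = 13, D = 8, total pairs = 21.
Step 3: tau = (C - D)/(n(n-1)/2) = (13 - 8)/21 = 0.238095.
Step 4: Exact two-sided p-value (enumerate n! = 5040 permutations of y under H0): p = 0.561905.
Step 5: alpha = 0.1. fail to reject H0.

tau_b = 0.2381 (C=13, D=8), p = 0.561905, fail to reject H0.


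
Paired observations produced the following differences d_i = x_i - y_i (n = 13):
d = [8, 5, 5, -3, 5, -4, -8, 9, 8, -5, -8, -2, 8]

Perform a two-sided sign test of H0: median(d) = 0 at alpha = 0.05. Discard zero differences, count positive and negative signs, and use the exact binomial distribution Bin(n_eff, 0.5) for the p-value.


Step 1: Discard zero differences. Original n = 13; n_eff = number of nonzero differences = 13.
Nonzero differences (with sign): +8, +5, +5, -3, +5, -4, -8, +9, +8, -5, -8, -2, +8
Step 2: Count signs: positive = 7, negative = 6.
Step 3: Under H0: P(positive) = 0.5, so the number of positives S ~ Bin(13, 0.5).
Step 4: Two-sided exact p-value = sum of Bin(13,0.5) probabilities at or below the observed probability = 1.000000.
Step 5: alpha = 0.05. fail to reject H0.

n_eff = 13, pos = 7, neg = 6, p = 1.000000, fail to reject H0.


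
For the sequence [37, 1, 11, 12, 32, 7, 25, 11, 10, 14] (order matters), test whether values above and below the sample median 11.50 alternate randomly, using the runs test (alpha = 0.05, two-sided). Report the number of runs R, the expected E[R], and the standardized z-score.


Step 1: Compute median = 11.50; label A = above, B = below.
Labels in order: ABBAABABBA  (n_A = 5, n_B = 5)
Step 2: Count runs R = 7.
Step 3: Under H0 (random ordering), E[R] = 2*n_A*n_B/(n_A+n_B) + 1 = 2*5*5/10 + 1 = 6.0000.
        Var[R] = 2*n_A*n_B*(2*n_A*n_B - n_A - n_B) / ((n_A+n_B)^2 * (n_A+n_B-1)) = 2000/900 = 2.2222.
        SD[R] = 1.4907.
Step 4: Continuity-corrected z = (R - 0.5 - E[R]) / SD[R] = (7 - 0.5 - 6.0000) / 1.4907 = 0.3354.
Step 5: Two-sided p-value via normal approximation = 2*(1 - Phi(|z|)) = 0.737316.
Step 6: alpha = 0.05. fail to reject H0.

R = 7, z = 0.3354, p = 0.737316, fail to reject H0.
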